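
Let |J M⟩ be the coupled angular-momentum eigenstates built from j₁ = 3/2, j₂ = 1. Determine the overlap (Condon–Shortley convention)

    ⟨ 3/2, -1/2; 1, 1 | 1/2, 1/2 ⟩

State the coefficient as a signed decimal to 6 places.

j₁+j₂−J=2  J+j₁−j₂=1  J−j₁+j₂=0  j₁+j₂+J+1=4
(j₁±m₁, j₂±m₂, J±M) = (1,2,2,0,1,0)
P² = 2/3
sum k=2..2:
  [2] +1/2 = 1/2
S = 1/2
C² = P²·S² = 1/6 ; C = +0.408248

+0.408248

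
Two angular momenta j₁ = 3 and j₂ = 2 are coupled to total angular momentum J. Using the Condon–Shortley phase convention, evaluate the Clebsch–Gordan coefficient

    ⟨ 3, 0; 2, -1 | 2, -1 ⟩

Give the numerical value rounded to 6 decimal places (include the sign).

√[5·3!3!1!/8! · 3!3!1!3!1!3!] = √(81/14)
  +(−1)^0/∏(0,3,3,1,0,0)! = 1/36  (running 1/36)
  +(−1)^1/∏(1,2,2,0,1,1)! = -1/4  (running -2/9)
⟨..|..⟩ = √(81/14)·(-2/9) = -0.534522

−√(2/7) = -0.534522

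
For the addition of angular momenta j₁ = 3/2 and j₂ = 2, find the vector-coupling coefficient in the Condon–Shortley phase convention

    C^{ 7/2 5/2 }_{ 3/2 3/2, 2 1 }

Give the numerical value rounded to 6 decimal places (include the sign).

triangle: 0!*3!*4!/8! = 144/40320
(j±m)!: 3!*0!*3!*1!*6!*1! = 25920
prefactor² = (2J+1)*Δ*N² = 5184/7
  k=0: +1/(0!*0!*0!*3!*3!*1!) = 1/36
Σ = 1/36  ⇒  CG² = 5184/7*1/36² = 4/7
CG = +√(4/7) = +0.755929

+0.755929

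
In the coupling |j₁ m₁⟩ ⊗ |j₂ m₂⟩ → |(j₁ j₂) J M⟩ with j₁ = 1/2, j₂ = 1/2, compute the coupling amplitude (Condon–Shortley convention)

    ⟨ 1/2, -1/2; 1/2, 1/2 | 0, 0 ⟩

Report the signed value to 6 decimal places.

j₁+j₂−J=1  J+j₁−j₂=0  J−j₁+j₂=0  j₁+j₂+J+1=2
(j₁±m₁, j₂±m₂, J±M) = (0,1,1,0,0,0)
P² = 1/2
sum k=1..1:
  [1] −1/1 = -1
S = -1
C² = P²·S² = 1/2 ; C = -0.707107

−√(1/2) = -0.707107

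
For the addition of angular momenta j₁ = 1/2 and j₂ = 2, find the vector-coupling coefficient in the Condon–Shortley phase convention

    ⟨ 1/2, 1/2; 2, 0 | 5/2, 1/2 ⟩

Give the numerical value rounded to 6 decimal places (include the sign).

j₁+j₂−J=0  J+j₁−j₂=1  J−j₁+j₂=4  j₁+j₂+J+1=6
(j₁±m₁, j₂±m₂, J±M) = (1,0,2,2,3,2)
P² = 48/5
sum k=0..0:
  [0] +1/4 = 1/4
S = 1/4
C² = P²·S² = 3/5 ; C = +0.774597

+√(3/5) = +0.774597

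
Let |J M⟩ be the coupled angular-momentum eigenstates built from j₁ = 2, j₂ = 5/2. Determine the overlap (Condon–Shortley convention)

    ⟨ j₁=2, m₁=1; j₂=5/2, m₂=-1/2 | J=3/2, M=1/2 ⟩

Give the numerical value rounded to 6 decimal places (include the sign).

j₁+j₂−J=3  J+j₁−j₂=1  J−j₁+j₂=2  j₁+j₂+J+1=7
(j₁±m₁, j₂±m₂, J±M) = (3,1,2,3,2,1)
P² = 48/35
sum k=0..1:
  [0] +1/12 = 1/12
  [1] −1/2 = -1/2
S = -5/12
C² = P²·S² = 5/21 ; C = -0.487950

-0.487950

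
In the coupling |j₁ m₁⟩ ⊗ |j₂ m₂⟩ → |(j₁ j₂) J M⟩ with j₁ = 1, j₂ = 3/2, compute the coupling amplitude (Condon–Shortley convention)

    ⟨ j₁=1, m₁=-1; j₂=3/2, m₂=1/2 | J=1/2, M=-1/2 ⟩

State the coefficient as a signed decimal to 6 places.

+√(1/6) = +0.408248

triangle: 2!*0!*1!/4! = 2/24
(j±m)!: 0!*2!*2!*1!*0!*1! = 4
prefactor² = (2J+1)*Δ*N² = 2/3
  k=2: +1/(2!*0!*0!*0!*0!*1!) = 1/2
Σ = 1/2  ⇒  CG² = 2/3*1/2² = 1/6
CG = +√(1/6) = +0.408248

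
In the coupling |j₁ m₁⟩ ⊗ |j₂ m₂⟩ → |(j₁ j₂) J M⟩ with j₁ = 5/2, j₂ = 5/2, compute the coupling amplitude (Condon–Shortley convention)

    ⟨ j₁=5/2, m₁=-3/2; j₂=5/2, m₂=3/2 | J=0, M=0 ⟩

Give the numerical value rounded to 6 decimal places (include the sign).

√[1·5!0!0!/6! · 1!4!4!1!0!0!] = √(96)
  +(−1)^4/∏(4,1,0,0,0,0)! = 1/24  (running 1/24)
⟨..|..⟩ = √(96)·(1/24) = +0.408248

+√(1/6) = +0.408248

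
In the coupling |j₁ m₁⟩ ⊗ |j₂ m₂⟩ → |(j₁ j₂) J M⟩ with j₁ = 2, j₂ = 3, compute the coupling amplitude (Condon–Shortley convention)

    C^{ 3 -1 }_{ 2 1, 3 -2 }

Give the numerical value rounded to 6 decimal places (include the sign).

triangle: 2!·2!·4!/9! = 96/362880
(j±m)!: 3!·1!·1!·5!·2!·4! = 34560
prefactor² = (2J+1)·Δ·N² = 64
  k=0: +1/(0!·2!·1!·1!·1!·3!) = 1/12
  k=1: −1/(1!·1!·0!·0!·2!·4!) = -1/48
Σ = 1/16  ⇒  CG² = 64·1/16² = 1/4
CG = +√(1/4) = +0.500000

+√(1/4) = +0.500000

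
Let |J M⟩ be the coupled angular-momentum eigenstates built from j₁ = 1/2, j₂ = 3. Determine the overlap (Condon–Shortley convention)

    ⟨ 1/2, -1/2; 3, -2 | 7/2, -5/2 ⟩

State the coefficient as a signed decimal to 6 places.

+0.925820  (= +√(6/7))

√[8·0!1!6!/8! · 0!1!1!5!1!6!] = √(86400/7)
  +(−1)^0/∏(0,0,1,1,0,5)! = 1/120  (running 1/120)
⟨..|..⟩ = √(86400/7)·(1/120) = +0.925820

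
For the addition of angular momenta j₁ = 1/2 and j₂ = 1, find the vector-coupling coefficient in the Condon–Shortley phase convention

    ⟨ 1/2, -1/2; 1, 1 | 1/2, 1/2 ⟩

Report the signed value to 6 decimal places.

−√(2/3) = -0.816497

triangle: 1!·0!·1!/3! = 1/6
(j±m)!: 0!·1!·2!·0!·1!·0! = 2
prefactor² = (2J+1)·Δ·N² = 2/3
  k=1: −1/(1!·0!·0!·1!·0!·0!) = -1
Σ = -1  ⇒  CG² = 2/3·(-1)² = 2/3
CG = −√(2/3) = -0.816497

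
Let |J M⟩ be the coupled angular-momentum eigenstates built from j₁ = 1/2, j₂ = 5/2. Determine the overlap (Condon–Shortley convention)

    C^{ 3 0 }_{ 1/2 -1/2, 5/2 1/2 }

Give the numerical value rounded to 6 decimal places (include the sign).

j₁+j₂−J=0  J+j₁−j₂=1  J−j₁+j₂=5  j₁+j₂+J+1=7
(j₁±m₁, j₂±m₂, J±M) = (0,1,3,2,3,3)
P² = 72
sum k=0..0:
  [0] +1/12 = 1/12
S = 1/12
C² = P²·S² = 1/2 ; C = +0.707107

+0.707107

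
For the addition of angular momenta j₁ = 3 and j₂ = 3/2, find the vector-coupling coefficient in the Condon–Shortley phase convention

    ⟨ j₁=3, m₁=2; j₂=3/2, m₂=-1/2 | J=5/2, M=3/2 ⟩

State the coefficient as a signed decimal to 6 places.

+0.267261

triangle: 2!*4!*1!/8! = 48/40320
(j±m)!: 5!*1!*1!*2!*4!*1! = 5760
prefactor² = (2J+1)*Δ*N² = 288/7
  k=0: +1/(0!*2!*1!*1!*3!*0!) = 1/12
  k=1: −1/(1!*1!*0!*0!*4!*1!) = -1/24
Σ = 1/24  ⇒  CG² = 288/7*1/24² = 1/14
CG = +√(1/14) = +0.267261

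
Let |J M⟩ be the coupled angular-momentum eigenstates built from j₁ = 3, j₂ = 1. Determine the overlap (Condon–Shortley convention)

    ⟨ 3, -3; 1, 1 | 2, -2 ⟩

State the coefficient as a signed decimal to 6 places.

√[5·2!4!0!/7! · 0!6!2!0!0!4!] = √(11520/7)
  +(−1)^2/∏(2,0,4,0,0,0)! = 1/48  (running 1/48)
⟨..|..⟩ = √(11520/7)·(1/48) = +0.845154

+0.845154  (= +√(5/7))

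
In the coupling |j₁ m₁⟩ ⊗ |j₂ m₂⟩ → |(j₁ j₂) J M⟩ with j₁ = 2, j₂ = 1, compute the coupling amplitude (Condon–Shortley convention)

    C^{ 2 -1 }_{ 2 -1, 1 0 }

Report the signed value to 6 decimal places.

−√(1/6) ≈ -0.408248

triangle: 1!·3!·1!/6! = 6/720
(j±m)!: 1!·3!·1!·1!·1!·3! = 36
prefactor² = (2J+1)·Δ·N² = 3/2
  k=0: +1/(0!·1!·3!·1!·0!·0!) = 1/6
  k=1: −1/(1!·0!·2!·0!·1!·1!) = -1/2
Σ = -1/3  ⇒  CG² = 3/2·(-1/3)² = 1/6
CG = −√(1/6) = -0.408248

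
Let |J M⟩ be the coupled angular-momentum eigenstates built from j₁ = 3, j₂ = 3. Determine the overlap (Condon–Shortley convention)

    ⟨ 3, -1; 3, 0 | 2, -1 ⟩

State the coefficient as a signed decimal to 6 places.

√[5·4!2!2!/9! · 2!4!3!3!1!3!] = √(96/7)
  +(−1)^2/∏(2,2,2,1,0,1)! = 1/8  (running 1/8)
  +(−1)^3/∏(3,1,1,0,1,2)! = -1/12  (running 1/24)
⟨..|..⟩ = √(96/7)·(1/24) = +0.154303

+√(1/42) ≈ +0.154303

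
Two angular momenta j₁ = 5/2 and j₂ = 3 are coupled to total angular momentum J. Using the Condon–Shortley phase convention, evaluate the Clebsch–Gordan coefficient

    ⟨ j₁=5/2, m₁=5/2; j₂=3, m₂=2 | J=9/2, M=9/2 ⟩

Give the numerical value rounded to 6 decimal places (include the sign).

+√(5/11) ≈ +0.674200

j₁+j₂−J=1  J+j₁−j₂=4  J−j₁+j₂=5  j₁+j₂+J+1=11
(j₁±m₁, j₂±m₂, J±M) = (5,0,5,1,9,0)
P² = 41472000/11
sum k=0..0:
  [0] +1/2880 = 1/2880
S = 1/2880
C² = P²·S² = 5/11 ; C = +0.674200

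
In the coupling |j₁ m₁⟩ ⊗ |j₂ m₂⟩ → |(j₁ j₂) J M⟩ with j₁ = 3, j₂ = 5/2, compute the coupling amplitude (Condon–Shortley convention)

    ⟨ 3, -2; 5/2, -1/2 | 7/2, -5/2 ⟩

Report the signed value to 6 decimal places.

−√(2/63) ≈ -0.178174

j₁+j₂−J=2  J+j₁−j₂=4  J−j₁+j₂=3  j₁+j₂+J+1=10
(j₁±m₁, j₂±m₂, J±M) = (1,5,2,3,1,6)
P² = 4608/7
sum k=1..2:
  [1] −1/48 = -1/48
  [2] +1/72 = 1/72
S = -1/144
C² = P²·S² = 2/63 ; C = -0.178174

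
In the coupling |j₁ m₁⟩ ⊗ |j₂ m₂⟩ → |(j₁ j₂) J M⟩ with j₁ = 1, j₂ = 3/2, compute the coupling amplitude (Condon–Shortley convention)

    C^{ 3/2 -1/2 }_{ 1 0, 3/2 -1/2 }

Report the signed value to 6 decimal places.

+0.258199

triangle: 1!·1!·2!/5! = 2/120
(j±m)!: 1!·1!·1!·2!·1!·2! = 4
prefactor² = (2J+1)·Δ·N² = 4/15
  k=0: +1/(0!·1!·1!·1!·0!·1!) = 1
  k=1: −1/(1!·0!·0!·0!·1!·2!) = -1/2
Σ = 1/2  ⇒  CG² = 4/15·1/2² = 1/15
CG = +√(1/15) = +0.258199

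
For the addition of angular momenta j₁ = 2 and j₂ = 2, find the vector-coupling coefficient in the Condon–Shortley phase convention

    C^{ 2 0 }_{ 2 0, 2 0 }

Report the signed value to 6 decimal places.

−√(2/7) ≈ -0.534522

j₁+j₂−J=2  J+j₁−j₂=2  J−j₁+j₂=2  j₁+j₂+J+1=7
(j₁±m₁, j₂±m₂, J±M) = (2,2,2,2,2,2)
P² = 32/63
sum k=0..2:
  [0] +1/8 = 1/8
  [1] −1/1 = -1
  [2] +1/8 = 1/8
S = -3/4
C² = P²·S² = 2/7 ; C = -0.534522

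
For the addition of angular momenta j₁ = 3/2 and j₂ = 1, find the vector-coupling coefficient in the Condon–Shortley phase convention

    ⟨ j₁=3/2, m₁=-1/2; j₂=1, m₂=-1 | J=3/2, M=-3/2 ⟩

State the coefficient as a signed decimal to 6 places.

+0.632456  (= +√(2/5))

triangle: 1!·2!·1!/5! = 2/120
(j±m)!: 1!·2!·0!·2!·0!·3! = 24
prefactor² = (2J+1)·Δ·N² = 8/5
  k=0: +1/(0!·1!·2!·0!·0!·1!) = 1/2
Σ = 1/2  ⇒  CG² = 8/5·1/2² = 2/5
CG = +√(2/5) = +0.632456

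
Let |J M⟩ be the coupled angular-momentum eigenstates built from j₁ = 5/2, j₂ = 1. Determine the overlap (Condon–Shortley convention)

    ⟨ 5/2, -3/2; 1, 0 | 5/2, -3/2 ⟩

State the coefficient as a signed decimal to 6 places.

−√(9/35) = -0.507093

triangle: 1!*4!*1!/7! = 24/5040
(j±m)!: 1!*4!*1!*1!*1!*4! = 576
prefactor² = (2J+1)*Δ*N² = 576/35
  k=0: +1/(0!*1!*4!*1!*0!*0!) = 1/24
  k=1: −1/(1!*0!*3!*0!*1!*1!) = -1/6
Σ = -1/8  ⇒  CG² = 576/35*(-1/8)² = 9/35
CG = −√(9/35) = -0.507093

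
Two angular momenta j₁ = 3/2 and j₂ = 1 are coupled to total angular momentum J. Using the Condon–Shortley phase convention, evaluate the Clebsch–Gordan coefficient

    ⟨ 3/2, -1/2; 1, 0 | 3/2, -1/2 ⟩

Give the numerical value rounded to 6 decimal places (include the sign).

-0.258199

triangle: 1!*2!*1!/5! = 2/120
(j±m)!: 1!*2!*1!*1!*1!*2! = 4
prefactor² = (2J+1)*Δ*N² = 4/15
  k=0: +1/(0!*1!*2!*1!*0!*0!) = 1/2
  k=1: −1/(1!*0!*1!*0!*1!*1!) = -1
Σ = -1/2  ⇒  CG² = 4/15*(-1/2)² = 1/15
CG = −√(1/15) = -0.258199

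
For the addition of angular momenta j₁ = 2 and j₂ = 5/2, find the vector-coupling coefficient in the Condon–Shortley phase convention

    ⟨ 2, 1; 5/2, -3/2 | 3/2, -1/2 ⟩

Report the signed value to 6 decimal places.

j₁+j₂−J=3  J+j₁−j₂=1  J−j₁+j₂=2  j₁+j₂+J+1=7
(j₁±m₁, j₂±m₂, J±M) = (3,1,1,4,1,2)
P² = 96/35
sum k=0..1:
  [0] +1/6 = 1/6
  [1] −1/4 = -1/4
S = -1/12
C² = P²·S² = 2/105 ; C = -0.138013

-0.138013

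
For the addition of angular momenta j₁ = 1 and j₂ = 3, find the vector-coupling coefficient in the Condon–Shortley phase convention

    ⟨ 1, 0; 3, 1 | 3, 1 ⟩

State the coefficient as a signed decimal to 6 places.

j₁+j₂−J=1  J+j₁−j₂=1  J−j₁+j₂=5  j₁+j₂+J+1=8
(j₁±m₁, j₂±m₂, J±M) = (1,1,4,2,4,2)
P² = 48
sum k=0..1:
  [0] +1/24 = 1/24
  [1] −1/12 = -1/12
S = -1/24
C² = P²·S² = 1/12 ; C = -0.288675

-0.288675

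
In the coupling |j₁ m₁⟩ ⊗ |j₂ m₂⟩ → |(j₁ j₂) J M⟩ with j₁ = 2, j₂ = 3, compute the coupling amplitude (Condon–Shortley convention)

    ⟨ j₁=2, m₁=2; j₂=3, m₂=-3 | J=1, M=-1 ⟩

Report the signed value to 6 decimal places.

+0.654654  (= +√(3/7))

j₁+j₂−J=4  J+j₁−j₂=0  J−j₁+j₂=2  j₁+j₂+J+1=7
(j₁±m₁, j₂±m₂, J±M) = (4,0,0,6,0,2)
P² = 6912/7
sum k=0..0:
  [0] +1/48 = 1/48
S = 1/48
C² = P²·S² = 3/7 ; C = +0.654654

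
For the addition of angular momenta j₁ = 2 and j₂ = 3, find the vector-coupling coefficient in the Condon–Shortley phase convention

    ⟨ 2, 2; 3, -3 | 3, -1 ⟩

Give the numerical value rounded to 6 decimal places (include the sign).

+0.408248

√[7·2!2!4!/9! · 4!0!0!6!2!4!] = √(1536)
  +(−1)^0/∏(0,2,0,0,2,4)! = 1/96  (running 1/96)
⟨..|..⟩ = √(1536)·(1/96) = +0.408248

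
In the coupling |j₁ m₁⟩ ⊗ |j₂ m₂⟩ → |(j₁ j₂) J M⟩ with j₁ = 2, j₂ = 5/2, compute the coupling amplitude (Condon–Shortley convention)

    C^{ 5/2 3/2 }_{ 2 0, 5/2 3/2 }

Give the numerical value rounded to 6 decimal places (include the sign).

triangle: 2!·2!·3!/8! = 24/40320
(j±m)!: 2!·2!·4!·1!·4!·1! = 2304
prefactor² = (2J+1)·Δ·N² = 288/35
  k=1: −1/(1!·1!·1!·3!·1!·0!) = -1/6
  k=2: +1/(2!·0!·0!·2!·2!·1!) = 1/8
Σ = -1/24  ⇒  CG² = 288/35·(-1/24)² = 1/70
CG = −√(1/70) = -0.119523

−√(1/70) ≈ -0.119523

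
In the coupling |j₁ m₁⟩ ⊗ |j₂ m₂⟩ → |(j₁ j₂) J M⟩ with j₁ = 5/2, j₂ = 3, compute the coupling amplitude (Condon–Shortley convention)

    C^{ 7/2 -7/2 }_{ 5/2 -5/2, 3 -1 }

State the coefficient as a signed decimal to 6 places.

√[8·2!3!4!/10! · 0!5!2!4!0!7!] = √(18432)
  +(−1)^2/∏(2,0,3,0,0,4)! = 1/288  (running 1/288)
⟨..|..⟩ = √(18432)·(1/288) = +0.471405

+√(2/9) = +0.471405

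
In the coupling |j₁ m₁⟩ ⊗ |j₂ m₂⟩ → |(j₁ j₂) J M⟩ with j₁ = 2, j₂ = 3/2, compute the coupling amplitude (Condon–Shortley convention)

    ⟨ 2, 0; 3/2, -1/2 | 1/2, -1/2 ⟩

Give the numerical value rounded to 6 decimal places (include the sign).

−√(1/5) = -0.447214

j₁+j₂−J=3  J+j₁−j₂=1  J−j₁+j₂=0  j₁+j₂+J+1=5
(j₁±m₁, j₂±m₂, J±M) = (2,2,1,2,0,1)
P² = 4/5
sum k=1..1:
  [1] −1/2 = -1/2
S = -1/2
C² = P²·S² = 1/5 ; C = -0.447214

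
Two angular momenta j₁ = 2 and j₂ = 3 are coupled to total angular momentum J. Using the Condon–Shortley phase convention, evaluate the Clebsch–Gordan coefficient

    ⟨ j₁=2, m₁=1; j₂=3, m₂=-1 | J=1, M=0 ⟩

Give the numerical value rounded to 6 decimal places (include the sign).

j₁+j₂−J=4  J+j₁−j₂=0  J−j₁+j₂=2  j₁+j₂+J+1=7
(j₁±m₁, j₂±m₂, J±M) = (3,1,2,4,1,1)
P² = 288/35
sum k=1..1:
  [1] −1/6 = -1/6
S = -1/6
C² = P²·S² = 8/35 ; C = -0.478091

−√(8/35) ≈ -0.478091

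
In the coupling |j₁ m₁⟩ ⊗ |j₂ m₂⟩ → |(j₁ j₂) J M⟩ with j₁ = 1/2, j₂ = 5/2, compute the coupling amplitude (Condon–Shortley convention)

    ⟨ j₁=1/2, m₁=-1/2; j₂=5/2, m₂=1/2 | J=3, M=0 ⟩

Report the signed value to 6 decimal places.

j₁+j₂−J=0  J+j₁−j₂=1  J−j₁+j₂=5  j₁+j₂+J+1=7
(j₁±m₁, j₂±m₂, J±M) = (0,1,3,2,3,3)
P² = 72
sum k=0..0:
  [0] +1/12 = 1/12
S = 1/12
C² = P²·S² = 1/2 ; C = +0.707107

+√(1/2) = +0.707107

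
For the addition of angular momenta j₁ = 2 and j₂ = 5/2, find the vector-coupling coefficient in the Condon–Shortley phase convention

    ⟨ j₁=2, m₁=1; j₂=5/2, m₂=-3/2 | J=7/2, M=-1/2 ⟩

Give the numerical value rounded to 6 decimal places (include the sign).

√[8·1!3!4!/9! · 3!1!1!4!3!4!] = √(2304/35)
  +(−1)^0/∏(0,1,1,1,2,3)! = 1/12  (running 1/12)
  +(−1)^1/∏(1,0,0,0,3,4)! = -1/144  (running 11/144)
⟨..|..⟩ = √(2304/35)·(11/144) = +0.619780

+0.619780  (= +√(121/315))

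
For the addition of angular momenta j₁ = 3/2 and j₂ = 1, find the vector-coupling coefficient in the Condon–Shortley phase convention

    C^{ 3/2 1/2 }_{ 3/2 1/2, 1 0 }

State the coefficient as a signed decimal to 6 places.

+√(1/15) = +0.258199

√[4·1!2!1!/5! · 2!1!1!1!2!1!] = √(4/15)
  +(−1)^0/∏(0,1,1,1,1,0)! = 1  (running 1)
  +(−1)^1/∏(1,0,0,0,2,1)! = -1/2  (running 1/2)
⟨..|..⟩ = √(4/15)·(1/2) = +0.258199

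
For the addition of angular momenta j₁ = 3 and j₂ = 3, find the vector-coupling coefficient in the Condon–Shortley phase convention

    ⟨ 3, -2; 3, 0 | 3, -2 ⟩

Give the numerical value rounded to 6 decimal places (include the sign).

+√(1/6) = +0.408248

√[7·3!3!3!/10! · 1!5!3!3!1!5!] = √(216)
  +(−1)^2/∏(2,1,3,1,0,2)! = 1/24  (running 1/24)
  +(−1)^3/∏(3,0,2,0,1,3)! = -1/72  (running 1/36)
⟨..|..⟩ = √(216)·(1/36) = +0.408248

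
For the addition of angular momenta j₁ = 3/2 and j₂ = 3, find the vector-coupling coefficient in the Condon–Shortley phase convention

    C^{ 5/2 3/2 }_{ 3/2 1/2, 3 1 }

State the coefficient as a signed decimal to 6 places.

j₁+j₂−J=2  J+j₁−j₂=1  J−j₁+j₂=4  j₁+j₂+J+1=8
(j₁±m₁, j₂±m₂, J±M) = (2,1,4,2,4,1)
P² = 576/35
sum k=0..1:
  [0] +1/48 = 1/48
  [1] −1/6 = -1/6
S = -7/48
C² = P²·S² = 7/20 ; C = -0.591608

-0.591608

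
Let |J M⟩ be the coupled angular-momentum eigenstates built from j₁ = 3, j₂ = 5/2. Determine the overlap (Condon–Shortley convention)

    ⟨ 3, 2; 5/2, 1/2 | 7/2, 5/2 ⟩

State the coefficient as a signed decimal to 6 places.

√[8·2!4!3!/10! · 5!1!3!2!6!1!] = √(4608/7)
  +(−1)^0/∏(0,2,1,3,3,0)! = 1/72  (running 1/72)
  +(−1)^1/∏(1,1,0,2,4,1)! = -1/48  (running -1/144)
⟨..|..⟩ = √(4608/7)·(-1/144) = -0.178174

−√(2/63) = -0.178174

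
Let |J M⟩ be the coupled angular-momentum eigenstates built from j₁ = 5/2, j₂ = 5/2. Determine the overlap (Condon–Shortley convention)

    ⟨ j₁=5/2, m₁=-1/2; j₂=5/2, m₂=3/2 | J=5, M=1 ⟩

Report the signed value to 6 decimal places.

+√(5/21) = +0.487950

√[11·0!5!5!/11! · 2!3!4!1!6!4!] = √(138240/7)
  +(−1)^0/∏(0,0,3,4,2,1)! = 1/288  (running 1/288)
⟨..|..⟩ = √(138240/7)·(1/288) = +0.487950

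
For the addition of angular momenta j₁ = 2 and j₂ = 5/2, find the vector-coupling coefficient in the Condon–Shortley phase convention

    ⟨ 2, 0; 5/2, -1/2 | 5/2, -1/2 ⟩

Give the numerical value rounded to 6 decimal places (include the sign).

-0.478091  (= −√(8/35))

√[6·2!2!3!/8! · 2!2!2!3!2!3!] = √(72/35)
  +(−1)^0/∏(0,2,2,2,0,1)! = 1/8  (running 1/8)
  +(−1)^1/∏(1,1,1,1,1,2)! = -1/2  (running -3/8)
  +(−1)^2/∏(2,0,0,0,2,3)! = 1/24  (running -1/3)
⟨..|..⟩ = √(72/35)·(-1/3) = -0.478091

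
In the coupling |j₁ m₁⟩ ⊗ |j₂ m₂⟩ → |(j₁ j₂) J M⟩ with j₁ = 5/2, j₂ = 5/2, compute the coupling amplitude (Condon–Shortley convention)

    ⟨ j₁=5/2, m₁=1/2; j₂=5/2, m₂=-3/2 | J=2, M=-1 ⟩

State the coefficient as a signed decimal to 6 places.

√[5·3!2!2!/8! · 3!2!1!4!1!3!] = √(36/7)
  +(−1)^0/∏(0,3,2,1,0,1)! = 1/12  (running 1/12)
  +(−1)^1/∏(1,2,1,0,1,2)! = -1/4  (running -1/6)
⟨..|..⟩ = √(36/7)·(-1/6) = -0.377964

-0.377964  (= −√(1/7))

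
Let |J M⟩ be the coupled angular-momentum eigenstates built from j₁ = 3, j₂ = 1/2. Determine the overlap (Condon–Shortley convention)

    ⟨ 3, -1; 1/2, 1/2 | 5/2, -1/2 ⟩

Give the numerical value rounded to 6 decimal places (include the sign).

−√(4/7) ≈ -0.755929

j₁+j₂−J=1  J+j₁−j₂=5  J−j₁+j₂=0  j₁+j₂+J+1=7
(j₁±m₁, j₂±m₂, J±M) = (2,4,1,0,2,3)
P² = 576/7
sum k=1..1:
  [1] −1/12 = -1/12
S = -1/12
C² = P²·S² = 4/7 ; C = -0.755929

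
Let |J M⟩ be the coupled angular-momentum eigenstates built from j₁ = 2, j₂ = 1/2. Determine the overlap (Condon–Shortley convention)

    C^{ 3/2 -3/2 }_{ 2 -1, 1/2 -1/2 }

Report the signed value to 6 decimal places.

+√(1/5) = +0.447214

triangle: 1!×3!×0!/5! = 6/120
(j±m)!: 1!×3!×0!×1!×0!×3! = 36
prefactor² = (2J+1)×Δ×N² = 36/5
  k=0: +1/(0!×1!×3!×0!×0!×0!) = 1/6
Σ = 1/6  ⇒  CG² = 36/5×1/6² = 1/5
CG = +√(1/5) = +0.447214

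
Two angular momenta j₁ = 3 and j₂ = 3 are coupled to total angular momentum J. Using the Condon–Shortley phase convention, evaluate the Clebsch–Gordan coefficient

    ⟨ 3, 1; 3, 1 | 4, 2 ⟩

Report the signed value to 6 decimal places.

√[9·2!4!4!/11! · 4!2!4!2!6!2!] = √(331776/385)
  +(−1)^0/∏(0,2,2,4,2,0)! = 1/192  (running 1/192)
  +(−1)^1/∏(1,1,1,3,3,1)! = -1/36  (running -13/576)
  +(−1)^2/∏(2,0,0,2,4,2)! = 1/192  (running -5/288)
⟨..|..⟩ = √(331776/385)·(-5/288) = -0.509647

-0.509647  (= −√(20/77))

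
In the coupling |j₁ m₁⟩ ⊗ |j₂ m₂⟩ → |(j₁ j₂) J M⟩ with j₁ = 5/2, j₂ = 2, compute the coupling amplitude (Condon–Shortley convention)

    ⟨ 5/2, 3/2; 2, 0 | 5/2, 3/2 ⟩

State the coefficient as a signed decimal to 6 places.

triangle: 2!*3!*2!/8! = 24/40320
(j±m)!: 4!*1!*2!*2!*4!*1! = 2304
prefactor² = (2J+1)*Δ*N² = 288/35
  k=0: +1/(0!*2!*1!*2!*2!*0!) = 1/8
  k=1: −1/(1!*1!*0!*1!*3!*1!) = -1/6
Σ = -1/24  ⇒  CG² = 288/35*(-1/24)² = 1/70
CG = −√(1/70) = -0.119523

-0.119523  (= −√(1/70))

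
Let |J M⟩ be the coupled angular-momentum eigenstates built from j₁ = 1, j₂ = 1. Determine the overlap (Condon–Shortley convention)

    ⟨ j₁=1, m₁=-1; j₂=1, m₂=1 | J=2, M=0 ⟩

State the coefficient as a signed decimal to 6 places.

triangle: 0!×2!×2!/5! = 4/120
(j±m)!: 0!×2!×2!×0!×2!×2! = 16
prefactor² = (2J+1)×Δ×N² = 8/3
  k=0: +1/(0!×0!×2!×2!×0!×0!) = 1/4
Σ = 1/4  ⇒  CG² = 8/3×1/4² = 1/6
CG = +√(1/6) = +0.408248

+0.408248  (= +√(1/6))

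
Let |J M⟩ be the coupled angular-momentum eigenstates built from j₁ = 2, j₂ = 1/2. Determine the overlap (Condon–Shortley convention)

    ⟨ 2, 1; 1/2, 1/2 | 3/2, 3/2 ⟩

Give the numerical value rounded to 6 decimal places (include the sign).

-0.447214

√[4·1!3!0!/5! · 3!1!1!0!3!0!] = √(36/5)
  +(−1)^1/∏(1,0,0,0,3,0)! = -1/6  (running -1/6)
⟨..|..⟩ = √(36/5)·(-1/6) = -0.447214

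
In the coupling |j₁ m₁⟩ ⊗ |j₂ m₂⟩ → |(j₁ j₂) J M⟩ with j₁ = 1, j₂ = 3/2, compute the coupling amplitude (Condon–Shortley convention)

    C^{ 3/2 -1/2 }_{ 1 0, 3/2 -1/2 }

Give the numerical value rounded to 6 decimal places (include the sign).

+√(1/15) = +0.258199

j₁+j₂−J=1  J+j₁−j₂=1  J−j₁+j₂=2  j₁+j₂+J+1=5
(j₁±m₁, j₂±m₂, J±M) = (1,1,1,2,1,2)
P² = 4/15
sum k=0..1:
  [0] +1/1 = 1
  [1] −1/2 = -1/2
S = 1/2
C² = P²·S² = 1/15 ; C = +0.258199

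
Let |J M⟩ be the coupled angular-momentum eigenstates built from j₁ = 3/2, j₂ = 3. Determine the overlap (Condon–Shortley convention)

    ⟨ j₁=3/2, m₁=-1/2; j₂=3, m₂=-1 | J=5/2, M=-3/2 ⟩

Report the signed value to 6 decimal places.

triangle: 2!·1!·4!/8! = 48/40320
(j±m)!: 1!·2!·2!·4!·1!·4! = 2304
prefactor² = (2J+1)·Δ·N² = 576/35
  k=1: −1/(1!·1!·1!·1!·0!·3!) = -1/6
  k=2: +1/(2!·0!·0!·0!·1!·4!) = 1/48
Σ = -7/48  ⇒  CG² = 576/35·(-7/48)² = 7/20
CG = −√(7/20) = -0.591608

−√(7/20) = -0.591608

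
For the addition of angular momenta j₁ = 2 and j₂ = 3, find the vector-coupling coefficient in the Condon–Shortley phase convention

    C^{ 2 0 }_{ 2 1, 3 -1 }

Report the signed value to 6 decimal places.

triangle: 3!·1!·3!/8! = 36/40320
(j±m)!: 3!·1!·2!·4!·2!·2! = 1152
prefactor² = (2J+1)·Δ·N² = 36/7
  k=0: +1/(0!·3!·1!·2!·0!·1!) = 1/12
  k=1: −1/(1!·2!·0!·1!·1!·2!) = -1/4
Σ = -1/6  ⇒  CG² = 36/7·(-1/6)² = 1/7
CG = −√(1/7) = -0.377964

−√(1/7) ≈ -0.377964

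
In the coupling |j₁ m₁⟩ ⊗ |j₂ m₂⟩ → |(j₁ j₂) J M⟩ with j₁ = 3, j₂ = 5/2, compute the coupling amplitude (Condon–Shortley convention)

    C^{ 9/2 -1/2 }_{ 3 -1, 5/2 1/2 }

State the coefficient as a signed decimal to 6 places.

−√(160/693) ≈ -0.480500

triangle: 1!·5!·4!/11! = 2880/39916800
(j±m)!: 2!·4!·3!·2!·4!·5! = 1658880
prefactor² = (2J+1)·Δ·N² = 92160/77
  k=0: +1/(0!·1!·4!·3!·1!·1!) = 1/144
  k=1: −1/(1!·0!·3!·2!·2!·2!) = -1/48
Σ = -1/72  ⇒  CG² = 92160/77·(-1/72)² = 160/693
CG = −√(160/693) = -0.480500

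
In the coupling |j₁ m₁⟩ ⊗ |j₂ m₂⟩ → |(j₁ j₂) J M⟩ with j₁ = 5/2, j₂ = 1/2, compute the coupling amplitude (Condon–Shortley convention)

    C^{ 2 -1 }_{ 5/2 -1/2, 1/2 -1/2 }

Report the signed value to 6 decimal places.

√[5·1!4!0!/6! · 2!3!0!1!1!3!] = √(12)
  +(−1)^0/∏(0,1,3,0,1,0)! = 1/6  (running 1/6)
⟨..|..⟩ = √(12)·(1/6) = +0.577350

+√(1/3) = +0.577350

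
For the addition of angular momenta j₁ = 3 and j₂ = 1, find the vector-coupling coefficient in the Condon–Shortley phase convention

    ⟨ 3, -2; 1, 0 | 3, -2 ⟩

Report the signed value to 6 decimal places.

-0.577350  (= −√(1/3))

j₁+j₂−J=1  J+j₁−j₂=5  J−j₁+j₂=1  j₁+j₂+J+1=8
(j₁±m₁, j₂±m₂, J±M) = (1,5,1,1,1,5)
P² = 300
sum k=0..1:
  [0] +1/120 = 1/120
  [1] −1/24 = -1/24
S = -1/30
C² = P²·S² = 1/3 ; C = -0.577350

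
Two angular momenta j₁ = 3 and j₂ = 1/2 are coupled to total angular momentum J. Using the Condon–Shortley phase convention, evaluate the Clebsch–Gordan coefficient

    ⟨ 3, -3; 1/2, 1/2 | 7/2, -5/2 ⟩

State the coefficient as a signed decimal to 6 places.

j₁+j₂−J=0  J+j₁−j₂=6  J−j₁+j₂=1  j₁+j₂+J+1=8
(j₁±m₁, j₂±m₂, J±M) = (0,6,1,0,1,6)
P² = 518400/7
sum k=0..0:
  [0] +1/720 = 1/720
S = 1/720
C² = P²·S² = 1/7 ; C = +0.377964

+0.377964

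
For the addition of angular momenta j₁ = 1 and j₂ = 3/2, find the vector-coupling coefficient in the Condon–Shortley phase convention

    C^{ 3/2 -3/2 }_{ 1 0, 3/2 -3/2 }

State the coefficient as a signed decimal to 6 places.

+0.774597

triangle: 1!·1!·2!/5! = 2/120
(j±m)!: 1!·1!·0!·3!·0!·3! = 36
prefactor² = (2J+1)·Δ·N² = 12/5
  k=0: +1/(0!·1!·1!·0!·0!·2!) = 1/2
Σ = 1/2  ⇒  CG² = 12/5·1/2² = 3/5
CG = +√(3/5) = +0.774597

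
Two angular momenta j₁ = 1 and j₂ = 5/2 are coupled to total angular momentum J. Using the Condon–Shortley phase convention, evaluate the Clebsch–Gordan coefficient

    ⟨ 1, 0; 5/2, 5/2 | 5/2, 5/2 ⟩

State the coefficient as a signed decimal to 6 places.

-0.845154  (= −√(5/7))

triangle: 1!×1!×4!/7! = 24/5040
(j±m)!: 1!×1!×5!×0!×5!×0! = 14400
prefactor² = (2J+1)×Δ×N² = 2880/7
  k=1: −1/(1!×0!×0!×4!×1!×0!) = -1/24
Σ = -1/24  ⇒  CG² = 2880/7×(-1/24)² = 5/7
CG = −√(5/7) = -0.845154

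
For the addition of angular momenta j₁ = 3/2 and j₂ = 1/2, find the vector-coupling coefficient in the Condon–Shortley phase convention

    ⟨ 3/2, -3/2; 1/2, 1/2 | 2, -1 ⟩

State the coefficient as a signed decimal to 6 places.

√[5·0!3!1!/5! · 0!3!1!0!1!3!] = √(9)
  +(−1)^0/∏(0,0,3,1,0,0)! = 1/6  (running 1/6)
⟨..|..⟩ = √(9)·(1/6) = +0.500000

+0.500000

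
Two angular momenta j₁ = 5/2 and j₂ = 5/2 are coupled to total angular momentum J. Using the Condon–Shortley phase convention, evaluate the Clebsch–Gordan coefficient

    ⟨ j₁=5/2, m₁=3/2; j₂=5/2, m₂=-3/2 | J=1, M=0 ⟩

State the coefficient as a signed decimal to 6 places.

√[3·4!1!1!/7! · 4!1!1!4!1!1!] = √(288/35)
  +(−1)^0/∏(0,4,1,1,0,0)! = 1/24  (running 1/24)
  +(−1)^1/∏(1,3,0,0,1,1)! = -1/6  (running -1/8)
⟨..|..⟩ = √(288/35)·(-1/8) = -0.358569

-0.358569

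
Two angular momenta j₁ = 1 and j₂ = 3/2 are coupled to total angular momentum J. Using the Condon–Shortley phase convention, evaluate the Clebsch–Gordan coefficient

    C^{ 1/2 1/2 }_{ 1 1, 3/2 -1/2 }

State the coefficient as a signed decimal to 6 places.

j₁+j₂−J=2  J+j₁−j₂=0  J−j₁+j₂=1  j₁+j₂+J+1=4
(j₁±m₁, j₂±m₂, J±M) = (2,0,1,2,1,0)
P² = 2/3
sum k=0..0:
  [0] +1/2 = 1/2
S = 1/2
C² = P²·S² = 1/6 ; C = +0.408248

+0.408248  (= +√(1/6))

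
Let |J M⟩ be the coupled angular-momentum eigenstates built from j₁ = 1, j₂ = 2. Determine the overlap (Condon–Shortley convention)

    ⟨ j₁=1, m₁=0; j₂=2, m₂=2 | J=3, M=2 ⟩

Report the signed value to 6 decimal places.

√[7·0!2!4!/7! · 1!1!4!0!5!1!] = √(192)
  +(−1)^0/∏(0,0,1,4,1,0)! = 1/24  (running 1/24)
⟨..|..⟩ = √(192)·(1/24) = +0.577350

+√(1/3) ≈ +0.577350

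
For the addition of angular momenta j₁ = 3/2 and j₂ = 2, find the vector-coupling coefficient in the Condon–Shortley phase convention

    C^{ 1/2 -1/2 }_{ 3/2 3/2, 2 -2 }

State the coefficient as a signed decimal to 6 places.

+√(2/5) ≈ +0.632456

triangle: 3!·0!·1!/5! = 6/120
(j±m)!: 3!·0!·0!·4!·0!·1! = 144
prefactor² = (2J+1)·Δ·N² = 72/5
  k=0: +1/(0!·3!·0!·0!·0!·1!) = 1/6
Σ = 1/6  ⇒  CG² = 72/5·1/6² = 2/5
CG = +√(2/5) = +0.632456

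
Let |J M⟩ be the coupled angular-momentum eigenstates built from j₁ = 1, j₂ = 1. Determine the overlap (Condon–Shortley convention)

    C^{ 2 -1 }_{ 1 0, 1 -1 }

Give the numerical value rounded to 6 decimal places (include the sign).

√[5·0!2!2!/5! · 1!1!0!2!1!3!] = √(2)
  +(−1)^0/∏(0,0,1,0,1,2)! = 1/2  (running 1/2)
⟨..|..⟩ = √(2)·(1/2) = +0.707107

+0.707107  (= +√(1/2))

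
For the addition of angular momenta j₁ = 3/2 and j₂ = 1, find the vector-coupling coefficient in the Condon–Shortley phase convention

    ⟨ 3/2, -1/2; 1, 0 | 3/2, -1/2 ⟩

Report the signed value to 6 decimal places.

√[4·1!2!1!/5! · 1!2!1!1!1!2!] = √(4/15)
  +(−1)^0/∏(0,1,2,1,0,0)! = 1/2  (running 1/2)
  +(−1)^1/∏(1,0,1,0,1,1)! = -1  (running -1/2)
⟨..|..⟩ = √(4/15)·(-1/2) = -0.258199

-0.258199  (= −√(1/15))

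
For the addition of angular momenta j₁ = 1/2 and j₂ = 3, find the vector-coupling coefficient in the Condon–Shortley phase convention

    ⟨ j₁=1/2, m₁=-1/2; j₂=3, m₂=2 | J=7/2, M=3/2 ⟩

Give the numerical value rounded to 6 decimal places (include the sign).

+0.534522

j₁+j₂−J=0  J+j₁−j₂=1  J−j₁+j₂=6  j₁+j₂+J+1=8
(j₁±m₁, j₂±m₂, J±M) = (0,1,5,1,5,2)
P² = 28800/7
sum k=0..0:
  [0] +1/120 = 1/120
S = 1/120
C² = P²·S² = 2/7 ; C = +0.534522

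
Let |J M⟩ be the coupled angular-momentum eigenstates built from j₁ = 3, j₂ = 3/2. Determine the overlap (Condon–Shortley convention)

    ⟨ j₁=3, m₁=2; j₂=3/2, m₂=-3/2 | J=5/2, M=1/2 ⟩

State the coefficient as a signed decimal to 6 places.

+0.654654

triangle: 2!×4!×1!/8! = 48/40320
(j±m)!: 5!×1!×0!×3!×3!×2! = 8640
prefactor² = (2J+1)×Δ×N² = 432/7
  k=0: +1/(0!×2!×1!×0!×3!×1!) = 1/12
Σ = 1/12  ⇒  CG² = 432/7×1/12² = 3/7
CG = +√(3/7) = +0.654654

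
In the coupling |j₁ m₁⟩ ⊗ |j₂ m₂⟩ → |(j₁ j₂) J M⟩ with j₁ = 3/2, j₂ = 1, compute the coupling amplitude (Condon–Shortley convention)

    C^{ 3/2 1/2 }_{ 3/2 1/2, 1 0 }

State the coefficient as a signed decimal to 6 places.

j₁+j₂−J=1  J+j₁−j₂=2  J−j₁+j₂=1  j₁+j₂+J+1=5
(j₁±m₁, j₂±m₂, J±M) = (2,1,1,1,2,1)
P² = 4/15
sum k=0..1:
  [0] +1/1 = 1
  [1] −1/2 = -1/2
S = 1/2
C² = P²·S² = 1/15 ; C = +0.258199

+0.258199  (= +√(1/15))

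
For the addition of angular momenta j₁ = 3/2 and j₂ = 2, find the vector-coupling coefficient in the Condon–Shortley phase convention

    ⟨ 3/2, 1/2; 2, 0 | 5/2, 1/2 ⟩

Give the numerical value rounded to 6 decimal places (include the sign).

triangle: 1!×2!×3!/7! = 12/5040
(j±m)!: 2!×1!×2!×2!×3!×2! = 96
prefactor² = (2J+1)×Δ×N² = 48/35
  k=0: +1/(0!×1!×1!×2!×1!×1!) = 1/2
  k=1: −1/(1!×0!×0!×1!×2!×2!) = -1/4
Σ = 1/4  ⇒  CG² = 48/35×1/4² = 3/35
CG = +√(3/35) = +0.292770

+0.292770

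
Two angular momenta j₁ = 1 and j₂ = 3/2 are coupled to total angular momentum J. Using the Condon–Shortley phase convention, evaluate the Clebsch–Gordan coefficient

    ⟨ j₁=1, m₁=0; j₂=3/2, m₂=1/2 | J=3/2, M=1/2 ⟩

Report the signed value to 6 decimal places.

triangle: 1!*1!*2!/5! = 2/120
(j±m)!: 1!*1!*2!*1!*2!*1! = 4
prefactor² = (2J+1)*Δ*N² = 4/15
  k=0: +1/(0!*1!*1!*2!*0!*0!) = 1/2
  k=1: −1/(1!*0!*0!*1!*1!*1!) = -1
Σ = -1/2  ⇒  CG² = 4/15*(-1/2)² = 1/15
CG = −√(1/15) = -0.258199

-0.258199  (= −√(1/15))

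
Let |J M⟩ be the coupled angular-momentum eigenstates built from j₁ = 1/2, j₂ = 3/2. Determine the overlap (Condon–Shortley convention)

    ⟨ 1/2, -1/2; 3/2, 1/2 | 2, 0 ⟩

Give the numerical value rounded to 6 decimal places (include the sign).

+√(1/2) = +0.707107

√[5·0!1!3!/5! · 0!1!2!1!2!2!] = √(2)
  +(−1)^0/∏(0,0,1,2,0,1)! = 1/2  (running 1/2)
⟨..|..⟩ = √(2)·(1/2) = +0.707107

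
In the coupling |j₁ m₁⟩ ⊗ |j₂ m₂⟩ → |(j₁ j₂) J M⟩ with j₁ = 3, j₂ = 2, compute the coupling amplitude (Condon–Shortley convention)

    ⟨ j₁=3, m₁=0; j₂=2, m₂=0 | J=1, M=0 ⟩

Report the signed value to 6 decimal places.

+√(9/35) ≈ +0.507093

j₁+j₂−J=4  J+j₁−j₂=2  J−j₁+j₂=0  j₁+j₂+J+1=7
(j₁±m₁, j₂±m₂, J±M) = (3,3,2,2,1,1)
P² = 144/35
sum k=2..2:
  [2] +1/4 = 1/4
S = 1/4
C² = P²·S² = 9/35 ; C = +0.507093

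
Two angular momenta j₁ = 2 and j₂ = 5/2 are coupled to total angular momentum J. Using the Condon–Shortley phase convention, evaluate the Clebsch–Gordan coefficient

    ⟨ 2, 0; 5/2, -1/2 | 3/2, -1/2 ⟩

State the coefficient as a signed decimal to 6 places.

j₁+j₂−J=3  J+j₁−j₂=1  J−j₁+j₂=2  j₁+j₂+J+1=7
(j₁±m₁, j₂±m₂, J±M) = (2,2,2,3,1,2)
P² = 32/35
sum k=1..2:
  [1] −1/2 = -1/2
  [2] +1/4 = 1/4
S = -1/4
C² = P²·S² = 2/35 ; C = -0.239046

−√(2/35) ≈ -0.239046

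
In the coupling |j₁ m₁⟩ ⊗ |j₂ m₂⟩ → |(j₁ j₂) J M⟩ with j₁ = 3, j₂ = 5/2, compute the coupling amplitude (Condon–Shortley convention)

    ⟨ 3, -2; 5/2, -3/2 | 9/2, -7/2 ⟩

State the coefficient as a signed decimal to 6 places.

j₁+j₂−J=1  J+j₁−j₂=5  J−j₁+j₂=4  j₁+j₂+J+1=11
(j₁±m₁, j₂±m₂, J±M) = (1,5,1,4,1,8)
P² = 921600/11
sum k=0..1:
  [0] +1/720 = 1/720
  [1] −1/576 = -1/576
S = -1/2880
C² = P²·S² = 1/99 ; C = -0.100504

-0.100504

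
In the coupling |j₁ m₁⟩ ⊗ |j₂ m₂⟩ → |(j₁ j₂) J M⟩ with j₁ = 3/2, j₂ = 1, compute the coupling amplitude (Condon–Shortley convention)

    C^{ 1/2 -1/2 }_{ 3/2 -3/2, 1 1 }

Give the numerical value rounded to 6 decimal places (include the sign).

+0.707107

j₁+j₂−J=2  J+j₁−j₂=1  J−j₁+j₂=0  j₁+j₂+J+1=4
(j₁±m₁, j₂±m₂, J±M) = (0,3,2,0,0,1)
P² = 2
sum k=2..2:
  [2] +1/2 = 1/2
S = 1/2
C² = P²·S² = 1/2 ; C = +0.707107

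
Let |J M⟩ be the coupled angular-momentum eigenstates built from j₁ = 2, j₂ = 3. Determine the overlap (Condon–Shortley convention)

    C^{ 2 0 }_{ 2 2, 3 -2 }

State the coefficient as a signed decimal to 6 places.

triangle: 3!·1!·3!/8! = 36/40320
(j±m)!: 4!·0!·1!·5!·2!·2! = 11520
prefactor² = (2J+1)·Δ·N² = 360/7
  k=0: +1/(0!·3!·0!·1!·1!·2!) = 1/12
Σ = 1/12  ⇒  CG² = 360/7·1/12² = 5/14
CG = +√(5/14) = +0.597614

+√(5/14) = +0.597614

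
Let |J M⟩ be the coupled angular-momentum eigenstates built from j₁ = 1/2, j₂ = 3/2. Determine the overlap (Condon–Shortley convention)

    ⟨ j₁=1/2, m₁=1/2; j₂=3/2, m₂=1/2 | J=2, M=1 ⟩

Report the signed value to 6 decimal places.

√[5·0!1!3!/5! · 1!0!2!1!3!1!] = √(3)
  +(−1)^0/∏(0,0,0,2,1,1)! = 1/2  (running 1/2)
⟨..|..⟩ = √(3)·(1/2) = +0.866025

+0.866025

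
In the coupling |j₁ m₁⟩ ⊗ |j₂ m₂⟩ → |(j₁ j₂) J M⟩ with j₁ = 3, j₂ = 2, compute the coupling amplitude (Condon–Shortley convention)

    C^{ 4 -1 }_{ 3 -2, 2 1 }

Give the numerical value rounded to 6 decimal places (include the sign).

triangle: 1!*5!*3!/10! = 720/3628800
(j±m)!: 1!*5!*3!*1!*3!*5! = 518400
prefactor² = (2J+1)*Δ*N² = 6480/7
  k=0: +1/(0!*1!*5!*3!*0!*0!) = 1/720
  k=1: −1/(1!*0!*4!*2!*1!*1!) = -1/48
Σ = -7/360  ⇒  CG² = 6480/7*(-7/360)² = 7/20
CG = −√(7/20) = -0.591608

-0.591608  (= −√(7/20))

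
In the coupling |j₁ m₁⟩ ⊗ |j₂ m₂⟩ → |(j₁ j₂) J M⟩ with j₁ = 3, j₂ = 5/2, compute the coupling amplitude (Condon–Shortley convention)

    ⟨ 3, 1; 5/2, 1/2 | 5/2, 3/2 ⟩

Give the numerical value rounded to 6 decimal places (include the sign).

triangle: 3!×3!×2!/9! = 72/362880
(j±m)!: 4!×2!×3!×2!×4!×1! = 13824
prefactor² = (2J+1)×Δ×N² = 576/35
  k=1: −1/(1!×2!×1!×2!×2!×0!) = -1/8
  k=2: +1/(2!×1!×0!×1!×3!×1!) = 1/12
Σ = -1/24  ⇒  CG² = 576/35×(-1/24)² = 1/35
CG = −√(1/35) = -0.169031

-0.169031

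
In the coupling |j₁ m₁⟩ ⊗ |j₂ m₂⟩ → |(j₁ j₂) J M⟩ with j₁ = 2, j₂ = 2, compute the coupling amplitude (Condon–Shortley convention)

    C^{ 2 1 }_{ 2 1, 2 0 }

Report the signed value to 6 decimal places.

−√(1/14) = -0.267261

triangle: 2!·2!·2!/7! = 8/5040
(j±m)!: 3!·1!·2!·2!·3!·1! = 144
prefactor² = (2J+1)·Δ·N² = 8/7
  k=0: +1/(0!·2!·1!·2!·1!·0!) = 1/4
  k=1: −1/(1!·1!·0!·1!·2!·1!) = -1/2
Σ = -1/4  ⇒  CG² = 8/7·(-1/4)² = 1/14
CG = −√(1/14) = -0.267261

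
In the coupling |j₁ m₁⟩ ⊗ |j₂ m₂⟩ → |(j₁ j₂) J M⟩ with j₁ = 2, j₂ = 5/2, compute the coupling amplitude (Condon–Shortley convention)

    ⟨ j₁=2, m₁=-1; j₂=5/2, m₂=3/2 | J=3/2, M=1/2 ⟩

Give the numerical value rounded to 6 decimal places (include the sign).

j₁+j₂−J=3  J+j₁−j₂=1  J−j₁+j₂=2  j₁+j₂+J+1=7
(j₁±m₁, j₂±m₂, J±M) = (1,3,4,1,2,1)
P² = 96/35
sum k=2..3:
  [2] +1/4 = 1/4
  [3] −1/6 = -1/6
S = 1/12
C² = P²·S² = 2/105 ; C = +0.138013

+√(2/105) ≈ +0.138013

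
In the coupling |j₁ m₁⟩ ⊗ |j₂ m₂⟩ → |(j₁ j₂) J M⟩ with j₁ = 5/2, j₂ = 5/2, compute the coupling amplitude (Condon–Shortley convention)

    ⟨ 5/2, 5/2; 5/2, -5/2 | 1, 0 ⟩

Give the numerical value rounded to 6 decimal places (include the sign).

+0.597614

j₁+j₂−J=4  J+j₁−j₂=1  J−j₁+j₂=1  j₁+j₂+J+1=7
(j₁±m₁, j₂±m₂, J±M) = (5,0,0,5,1,1)
P² = 1440/7
sum k=0..0:
  [0] +1/24 = 1/24
S = 1/24
C² = P²·S² = 5/14 ; C = +0.597614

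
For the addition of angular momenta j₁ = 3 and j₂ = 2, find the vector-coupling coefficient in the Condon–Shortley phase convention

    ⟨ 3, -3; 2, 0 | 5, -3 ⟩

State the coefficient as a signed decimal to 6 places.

+0.365148  (= +√(2/15))

triangle: 0!*6!*4!/11! = 17280/39916800
(j±m)!: 0!*6!*2!*2!*2!*8! = 232243200
prefactor² = (2J+1)*Δ*N² = 1105920
  k=0: +1/(0!*0!*6!*2!*0!*2!) = 1/2880
Σ = 1/2880  ⇒  CG² = 1105920*1/2880² = 2/15
CG = +√(2/15) = +0.365148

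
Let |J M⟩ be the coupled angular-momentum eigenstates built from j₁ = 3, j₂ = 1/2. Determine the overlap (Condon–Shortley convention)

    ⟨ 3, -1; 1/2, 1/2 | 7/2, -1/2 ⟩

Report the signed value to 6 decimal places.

+0.654654

√[8·0!6!1!/8! · 2!4!1!0!3!4!] = √(6912/7)
  +(−1)^0/∏(0,0,4,1,2,0)! = 1/48  (running 1/48)
⟨..|..⟩ = √(6912/7)·(1/48) = +0.654654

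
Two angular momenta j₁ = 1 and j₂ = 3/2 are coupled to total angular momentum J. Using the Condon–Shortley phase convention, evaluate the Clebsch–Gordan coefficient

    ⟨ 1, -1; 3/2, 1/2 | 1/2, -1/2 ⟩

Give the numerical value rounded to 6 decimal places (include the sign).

j₁+j₂−J=2  J+j₁−j₂=0  J−j₁+j₂=1  j₁+j₂+J+1=4
(j₁±m₁, j₂±m₂, J±M) = (0,2,2,1,0,1)
P² = 2/3
sum k=2..2:
  [2] +1/2 = 1/2
S = 1/2
C² = P²·S² = 1/6 ; C = +0.408248

+√(1/6) = +0.408248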